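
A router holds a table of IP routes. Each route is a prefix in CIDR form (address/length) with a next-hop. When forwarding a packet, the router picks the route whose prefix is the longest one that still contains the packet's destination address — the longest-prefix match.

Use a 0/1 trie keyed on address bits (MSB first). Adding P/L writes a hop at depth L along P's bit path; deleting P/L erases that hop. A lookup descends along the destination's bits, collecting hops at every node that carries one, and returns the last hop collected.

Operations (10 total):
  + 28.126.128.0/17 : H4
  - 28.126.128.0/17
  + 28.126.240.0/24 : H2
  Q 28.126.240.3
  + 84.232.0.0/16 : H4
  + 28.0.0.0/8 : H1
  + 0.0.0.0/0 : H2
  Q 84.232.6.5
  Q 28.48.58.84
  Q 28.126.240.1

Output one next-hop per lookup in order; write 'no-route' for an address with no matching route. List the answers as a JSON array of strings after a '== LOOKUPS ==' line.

Process each operation:
  add 28.126.128.0/17 -> H4 at depth 17
  - 28.126.128.0/17 clear@17
  add 28.126.240.0/24 -> H2 at depth 24
  Q 28.126.240.3: descend 000111000111111011110000 ; hops seen [H2] ; pick H2
  add 84.232.0.0/16 -> H4 at depth 16
  add 28.0.0.0/8 -> H1 at depth 8
  add 0.0.0.0/0 -> H2 at depth 0
  Q 84.232.6.5: descend 0101010011101000 ; hops seen [H2,H4] ; pick H4
  Q 28.48.58.84: descend 000111000 ; hops seen [H2,H1] ; pick H1
  Q 28.126.240.1: descend 000111000111111011110000 ; hops seen [H2,H1,H2] ; pick H2

== LOOKUPS ==
["H2","H4","H1","H2"]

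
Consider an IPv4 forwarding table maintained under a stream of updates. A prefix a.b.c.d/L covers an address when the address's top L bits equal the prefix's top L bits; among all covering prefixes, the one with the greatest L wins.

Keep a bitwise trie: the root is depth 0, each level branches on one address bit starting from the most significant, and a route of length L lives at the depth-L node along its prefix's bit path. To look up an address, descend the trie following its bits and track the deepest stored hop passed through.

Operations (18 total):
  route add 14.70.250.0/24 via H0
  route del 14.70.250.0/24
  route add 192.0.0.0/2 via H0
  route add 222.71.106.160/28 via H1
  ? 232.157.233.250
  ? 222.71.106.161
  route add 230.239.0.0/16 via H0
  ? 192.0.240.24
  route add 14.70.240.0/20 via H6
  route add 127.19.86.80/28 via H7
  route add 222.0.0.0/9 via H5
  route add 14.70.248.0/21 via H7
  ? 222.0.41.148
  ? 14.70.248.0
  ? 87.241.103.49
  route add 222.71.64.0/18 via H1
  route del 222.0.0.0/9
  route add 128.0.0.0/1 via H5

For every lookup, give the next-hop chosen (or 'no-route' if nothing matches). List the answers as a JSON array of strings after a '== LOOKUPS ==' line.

Process each operation:
  + 14.70.250.0/24 (H0) depth=24
  - 14.70.250.0/24 clear@24
  + 192.0.0.0/2 (H0) depth=2
  + 222.71.106.160/28 (H1) depth=28
  lookup 232.157.233.250: bits 11 walk d0:-→d1:-→d2:H0 -> H0
  lookup 222.71.106.161: bits 1101111001000111011010101010 walk d0:-→d1:-→d2:H0→d3:-→d4:-→d5:-→d6:-→d7:-→d8:-→d9:-→d10:-→d11:-→d12:-→d13:-→d14:-→d15:-→d16:-→d17:-→d18:-→d19:-→d20:-→d21:-→d22:-→d23:-→d24:-→d25:-→d26:-→d27:-→d28:H1 -> H1
  + 230.239.0.0/16 (H0) depth=16
  lookup 192.0.240.24: bits 110 walk d0:-→d1:-→d2:H0→d3:- -> H0
  + 14.70.240.0/20 (H6) depth=20
  + 127.19.86.80/28 (H7) depth=28
  + 222.0.0.0/9 (H5) depth=9
  + 14.70.248.0/21 (H7) depth=21
  lookup 222.0.41.148: bits 110111100 walk d0:-→d1:-→d2:H0→d3:-→d4:-→d5:-→d6:-→d7:-→d8:-→d9:H5 -> H5
  lookup 14.70.248.0: bits 0000111001000110111110 walk d0:-→d1:-→d2:-→d3:-→d4:-→d5:-→d6:-→d7:-→d8:-→d9:-→d10:-→d11:-→d12:-→d13:-→d14:-→d15:-→d16:-→d17:-→d18:-→d19:-→d20:H6→d21:H7→d22:- -> H7
  lookup 87.241.103.49: bits 01 walk d0:-→d1:-→d2:- -> no-route
  + 222.71.64.0/18 (H1) depth=18
  - 222.0.0.0/9 clear@9
  + 128.0.0.0/1 (H5) depth=1

== LOOKUPS ==
["H0","H1","H0","H5","H7","no-route"]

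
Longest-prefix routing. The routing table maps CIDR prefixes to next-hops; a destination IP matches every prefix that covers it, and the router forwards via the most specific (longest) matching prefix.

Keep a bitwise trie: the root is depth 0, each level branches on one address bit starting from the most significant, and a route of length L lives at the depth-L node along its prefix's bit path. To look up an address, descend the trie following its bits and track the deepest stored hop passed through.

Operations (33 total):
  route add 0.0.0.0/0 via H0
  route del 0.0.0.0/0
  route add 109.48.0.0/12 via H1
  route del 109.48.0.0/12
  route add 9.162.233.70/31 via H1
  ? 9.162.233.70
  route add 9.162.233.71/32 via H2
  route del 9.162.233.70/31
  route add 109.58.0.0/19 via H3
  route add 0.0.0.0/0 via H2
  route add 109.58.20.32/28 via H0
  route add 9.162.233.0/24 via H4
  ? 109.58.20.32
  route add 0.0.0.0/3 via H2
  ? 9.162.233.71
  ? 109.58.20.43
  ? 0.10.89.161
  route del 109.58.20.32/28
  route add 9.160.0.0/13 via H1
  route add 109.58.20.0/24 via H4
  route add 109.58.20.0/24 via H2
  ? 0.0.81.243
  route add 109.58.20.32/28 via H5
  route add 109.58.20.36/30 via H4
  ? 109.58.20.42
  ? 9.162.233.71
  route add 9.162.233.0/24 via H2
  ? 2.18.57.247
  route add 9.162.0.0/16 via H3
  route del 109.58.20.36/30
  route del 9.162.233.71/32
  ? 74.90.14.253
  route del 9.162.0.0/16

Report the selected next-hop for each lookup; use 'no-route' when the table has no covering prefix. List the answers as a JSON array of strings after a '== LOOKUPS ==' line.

Apply in order:
  + 0.0.0.0/0 (H0) depth=0
  - 0.0.0.0/0 clear@0
  + 109.48.0.0/12 (H1) depth=12
  - 109.48.0.0/12 clear@12
  + 9.162.233.70/31 (H1) depth=31
  Q 9.162.233.70: descend 0000100110100010111010010100011 ; hops seen [H1] ; pick H1
  + 9.162.233.71/32 (H2) depth=32
  - 9.162.233.70/31 clear@31
  + 109.58.0.0/19 (H3) depth=19
  + 0.0.0.0/0 (H2) depth=0
  + 109.58.20.32/28 (H0) depth=28
  + 9.162.233.0/24 (H4) depth=24
  Q 109.58.20.32: descend 0110110100111010000101000010 ; hops seen [H2,H3,H0] ; pick H0
  + 0.0.0.0/3 (H2) depth=3
  Q 9.162.233.71: descend 00001001101000101110100101000111 ; hops seen [H2,H2,H4,H2] ; pick H2
  Q 109.58.20.43: descend 0110110100111010000101000010 ; hops seen [H2,H3,H0] ; pick H0
  Q 0.10.89.161: descend 0000 ; hops seen [H2,H2] ; pick H2
  - 109.58.20.32/28 clear@28
  + 9.160.0.0/13 (H1) depth=13
  + 109.58.20.0/24 (H4) depth=24
  + 109.58.20.0/24 (H2) depth=24
  Q 0.0.81.243: descend 0000 ; hops seen [H2,H2] ; pick H2
  + 109.58.20.32/28 (H5) depth=28
  + 109.58.20.36/30 (H4) depth=30
  Q 109.58.20.42: descend 0110110100111010000101000010 ; hops seen [H2,H3,H2,H5] ; pick H5
  Q 9.162.233.71: descend 00001001101000101110100101000111 ; hops seen [H2,H2,H1,H4,H2] ; pick H2
  + 9.162.233.0/24 (H2) depth=24
  Q 2.18.57.247: descend 0000 ; hops seen [H2,H2] ; pick H2
  + 9.162.0.0/16 (H3) depth=16
  - 109.58.20.36/30 clear@30
  - 9.162.233.71/32 clear@32
  Q 74.90.14.253: descend 01 ; hops seen [H2] ; pick H2
  - 9.162.0.0/16 clear@16

== LOOKUPS ==
["H1","H0","H2","H0","H2","H2","H5","H2","H2","H2"]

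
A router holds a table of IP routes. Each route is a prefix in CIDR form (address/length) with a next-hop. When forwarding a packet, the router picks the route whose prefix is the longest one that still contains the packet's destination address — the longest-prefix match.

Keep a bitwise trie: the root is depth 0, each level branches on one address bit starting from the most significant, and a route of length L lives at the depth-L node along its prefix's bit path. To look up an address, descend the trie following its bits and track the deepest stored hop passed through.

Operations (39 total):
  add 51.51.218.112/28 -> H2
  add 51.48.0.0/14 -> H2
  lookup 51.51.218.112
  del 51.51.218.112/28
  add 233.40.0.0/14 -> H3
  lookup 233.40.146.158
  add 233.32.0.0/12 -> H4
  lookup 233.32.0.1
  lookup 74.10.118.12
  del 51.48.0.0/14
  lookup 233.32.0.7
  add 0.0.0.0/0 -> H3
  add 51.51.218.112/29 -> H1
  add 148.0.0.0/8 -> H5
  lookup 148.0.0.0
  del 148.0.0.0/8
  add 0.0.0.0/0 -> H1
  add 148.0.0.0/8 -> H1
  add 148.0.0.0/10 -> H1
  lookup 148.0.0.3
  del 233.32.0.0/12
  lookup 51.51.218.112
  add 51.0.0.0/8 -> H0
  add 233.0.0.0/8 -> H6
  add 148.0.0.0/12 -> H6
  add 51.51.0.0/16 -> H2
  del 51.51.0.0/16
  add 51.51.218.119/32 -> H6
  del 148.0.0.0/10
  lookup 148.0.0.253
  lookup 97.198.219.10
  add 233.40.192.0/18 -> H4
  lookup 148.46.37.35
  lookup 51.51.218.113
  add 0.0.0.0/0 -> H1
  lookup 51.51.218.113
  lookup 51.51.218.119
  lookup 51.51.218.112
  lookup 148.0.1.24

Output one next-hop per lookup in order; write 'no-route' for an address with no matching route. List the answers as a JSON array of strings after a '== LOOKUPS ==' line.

Apply in order:
  + 51.51.218.112/28 (H2) depth=28
  + 51.48.0.0/14 (H2) depth=14
  Q 51.51.218.112: descend 0011001100110011110110100111 ; hops seen [H2,H2] ; pick H2
  del 51.51.218.112/28 (clear depth 28)
  + 233.40.0.0/14 (H3) depth=14
  Q 233.40.146.158: descend 11101001001010 ; hops seen [H3] ; pick H3
  + 233.32.0.0/12 (H4) depth=12
  Q 233.32.0.1: descend 111010010010 ; hops seen [H4] ; pick H4
  Q 74.10.118.12: descend 0 ; hops seen [∅] ; pick no-route
  del 51.48.0.0/14 (clear depth 14)
  Q 233.32.0.7: descend 111010010010 ; hops seen [H4] ; pick H4
  + 0.0.0.0/0 (H3) depth=0
  + 51.51.218.112/29 (H1) depth=29
  + 148.0.0.0/8 (H5) depth=8
  Q 148.0.0.0: descend 10010100 ; hops seen [H3,H5] ; pick H5
  del 148.0.0.0/8 (clear depth 8)
  + 0.0.0.0/0 (H1) depth=0
  + 148.0.0.0/8 (H1) depth=8
  + 148.0.0.0/10 (H1) depth=10
  Q 148.0.0.3: descend 1001010000 ; hops seen [H1,H1,H1] ; pick H1
  del 233.32.0.0/12 (clear depth 12)
  Q 51.51.218.112: descend 00110011001100111101101001110 ; hops seen [H1,H1] ; pick H1
  + 51.0.0.0/8 (H0) depth=8
  + 233.0.0.0/8 (H6) depth=8
  + 148.0.0.0/12 (H6) depth=12
  + 51.51.0.0/16 (H2) depth=16
  del 51.51.0.0/16 (clear depth 16)
  + 51.51.218.119/32 (H6) depth=32
  del 148.0.0.0/10 (clear depth 10)
  Q 148.0.0.253: descend 100101000000 ; hops seen [H1,H1,H6] ; pick H6
  Q 97.198.219.10: descend 0 ; hops seen [H1] ; pick H1
  + 233.40.192.0/18 (H4) depth=18
  Q 148.46.37.35: descend 1001010000 ; hops seen [H1,H1] ; pick H1
  Q 51.51.218.113: descend 00110011001100111101101001110 ; hops seen [H1,H0,H1] ; pick H1
  + 0.0.0.0/0 (H1) depth=0
  Q 51.51.218.113: descend 00110011001100111101101001110 ; hops seen [H1,H0,H1] ; pick H1
  Q 51.51.218.119: descend 00110011001100111101101001110111 ; hops seen [H1,H0,H1,H6] ; pick H6
  Q 51.51.218.112: descend 00110011001100111101101001110 ; hops seen [H1,H0,H1] ; pick H1
  Q 148.0.1.24: descend 100101000000 ; hops seen [H1,H1,H6] ; pick H6

== LOOKUPS ==
["H2","H3","H4","no-route","H4","H5","H1","H1","H6","H1","H1","H1","H1","H6","H1","H6"]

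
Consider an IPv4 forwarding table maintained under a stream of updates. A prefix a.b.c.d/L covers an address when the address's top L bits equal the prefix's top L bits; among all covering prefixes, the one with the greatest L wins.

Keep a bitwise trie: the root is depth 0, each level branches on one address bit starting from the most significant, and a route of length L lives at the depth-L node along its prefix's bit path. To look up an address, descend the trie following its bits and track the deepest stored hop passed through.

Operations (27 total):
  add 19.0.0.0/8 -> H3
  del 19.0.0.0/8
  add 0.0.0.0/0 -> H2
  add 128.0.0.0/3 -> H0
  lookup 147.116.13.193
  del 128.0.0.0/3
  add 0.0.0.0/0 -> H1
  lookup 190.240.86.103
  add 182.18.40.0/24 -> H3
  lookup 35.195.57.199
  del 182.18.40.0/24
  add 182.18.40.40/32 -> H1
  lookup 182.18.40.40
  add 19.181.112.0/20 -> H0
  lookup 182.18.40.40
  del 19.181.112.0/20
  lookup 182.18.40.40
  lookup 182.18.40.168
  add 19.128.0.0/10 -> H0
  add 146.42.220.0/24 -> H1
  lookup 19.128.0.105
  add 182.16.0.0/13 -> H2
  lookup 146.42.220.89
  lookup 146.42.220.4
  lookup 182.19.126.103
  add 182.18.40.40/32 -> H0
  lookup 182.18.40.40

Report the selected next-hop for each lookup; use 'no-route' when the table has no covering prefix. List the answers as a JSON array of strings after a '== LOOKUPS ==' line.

Apply in order:
  + 19.0.0.0/8 (H3) depth=8
  del 19.0.0.0/8 (clear depth 8)
  + 0.0.0.0/0 (H2) depth=0
  + 128.0.0.0/3 (H0) depth=3
  ? 147.116.13.193  path d0:H2→d1:-→d2:-→d3:H0  best=H0
  del 128.0.0.0/3 (clear depth 3)
  + 0.0.0.0/0 (H1) depth=0
  ? 190.240.86.103  path d0:H1→d1:-→d2:-  best=H1
  + 182.18.40.0/24 (H3) depth=24
  ? 35.195.57.199  path d0:H1→d1:-→d2:-  best=H1
  del 182.18.40.0/24 (clear depth 24)
  + 182.18.40.40/32 (H1) depth=32
  ? 182.18.40.40  path d0:H1→d1:-→d2:-→d3:-→d4:-→d5:-→d6:-→d7:-→d8:-→d9:-→d10:-→d11:-→d12:-→d13:-→d14:-→d15:-→d16:-→d17:-→d18:-→d19:-→d20:-→d21:-→d22:-→d23:-→d24:-→d25:-→d26:-→d27:-→d28:-→d29:-→d30:-→d31:-→d32:H1  best=H1
  + 19.181.112.0/20 (H0) depth=20
  ? 182.18.40.40  path d0:H1→d1:-→d2:-→d3:-→d4:-→d5:-→d6:-→d7:-→d8:-→d9:-→d10:-→d11:-→d12:-→d13:-→d14:-→d15:-→d16:-→d17:-→d18:-→d19:-→d20:-→d21:-→d22:-→d23:-→d24:-→d25:-→d26:-→d27:-→d28:-→d29:-→d30:-→d31:-→d32:H1  best=H1
  del 19.181.112.0/20 (clear depth 20)
  ? 182.18.40.40  path d0:H1→d1:-→d2:-→d3:-→d4:-→d5:-→d6:-→d7:-→d8:-→d9:-→d10:-→d11:-→d12:-→d13:-→d14:-→d15:-→d16:-→d17:-→d18:-→d19:-→d20:-→d21:-→d22:-→d23:-→d24:-→d25:-→d26:-→d27:-→d28:-→d29:-→d30:-→d31:-→d32:H1  best=H1
  ? 182.18.40.168  path d0:H1→d1:-→d2:-→d3:-→d4:-→d5:-→d6:-→d7:-→d8:-→d9:-→d10:-→d11:-→d12:-→d13:-→d14:-→d15:-→d16:-→d17:-→d18:-→d19:-→d20:-→d21:-→d22:-→d23:-→d24:-  best=H1
  + 19.128.0.0/10 (H0) depth=10
  + 146.42.220.0/24 (H1) depth=24
  ? 19.128.0.105  path d0:H1→d1:-→d2:-→d3:-→d4:-→d5:-→d6:-→d7:-→d8:-→d9:-→d10:H0  best=H0
  + 182.16.0.0/13 (H2) depth=13
  ? 146.42.220.89  path d0:H1→d1:-→d2:-→d3:-→d4:-→d5:-→d6:-→d7:-→d8:-→d9:-→d10:-→d11:-→d12:-→d13:-→d14:-→d15:-→d16:-→d17:-→d18:-→d19:-→d20:-→d21:-→d22:-→d23:-→d24:H1  best=H1
  ? 146.42.220.4  path d0:H1→d1:-→d2:-→d3:-→d4:-→d5:-→d6:-→d7:-→d8:-→d9:-→d10:-→d11:-→d12:-→d13:-→d14:-→d15:-→d16:-→d17:-→d18:-→d19:-→d20:-→d21:-→d22:-→d23:-→d24:H1  best=H1
  ? 182.19.126.103  path d0:H1→d1:-→d2:-→d3:-→d4:-→d5:-→d6:-→d7:-→d8:-→d9:-→d10:-→d11:-→d12:-→d13:H2→d14:-→d15:-  best=H2
  + 182.18.40.40/32 (H0) depth=32
  ? 182.18.40.40  path d0:H1→d1:-→d2:-→d3:-→d4:-→d5:-→d6:-→d7:-→d8:-→d9:-→d10:-→d11:-→d12:-→d13:H2→d14:-→d15:-→d16:-→d17:-→d18:-→d19:-→d20:-→d21:-→d22:-→d23:-→d24:-→d25:-→d26:-→d27:-→d28:-→d29:-→d30:-→d31:-→d32:H0  best=H0

== LOOKUPS ==
["H0","H1","H1","H1","H1","H1","H1","H0","H1","H1","H2","H0"]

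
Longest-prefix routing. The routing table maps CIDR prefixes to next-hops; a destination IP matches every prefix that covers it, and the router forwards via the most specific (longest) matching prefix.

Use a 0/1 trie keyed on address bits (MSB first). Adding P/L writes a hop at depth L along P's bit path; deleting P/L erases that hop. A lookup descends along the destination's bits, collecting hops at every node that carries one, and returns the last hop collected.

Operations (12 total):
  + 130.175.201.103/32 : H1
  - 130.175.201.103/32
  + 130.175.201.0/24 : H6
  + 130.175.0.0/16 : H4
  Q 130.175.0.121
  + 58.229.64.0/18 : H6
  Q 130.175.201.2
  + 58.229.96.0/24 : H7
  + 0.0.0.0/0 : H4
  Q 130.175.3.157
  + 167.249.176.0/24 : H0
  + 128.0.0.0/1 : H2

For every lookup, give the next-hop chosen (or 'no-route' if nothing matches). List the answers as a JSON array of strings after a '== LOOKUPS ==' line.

Trace:
  add 130.175.201.103/32 -> H1 at depth 32
  - 130.175.201.103/32 clear@32
  add 130.175.201.0/24 -> H6 at depth 24
  add 130.175.0.0/16 -> H4 at depth 16
  lookup 130.175.0.121: bits 1000001010101111 walk d0:-→d1:-→d2:-→d3:-→d4:-→d5:-→d6:-→d7:-→d8:-→d9:-→d10:-→d11:-→d12:-→d13:-→d14:-→d15:-→d16:H4 -> H4
  add 58.229.64.0/18 -> H6 at depth 18
  lookup 130.175.201.2: bits 1000001010101111110010010 walk d0:-→d1:-→d2:-→d3:-→d4:-→d5:-→d6:-→d7:-→d8:-→d9:-→d10:-→d11:-→d12:-→d13:-→d14:-→d15:-→d16:H4→d17:-→d18:-→d19:-→d20:-→d21:-→d22:-→d23:-→d24:H6→d25:- -> H6
  add 58.229.96.0/24 -> H7 at depth 24
  add 0.0.0.0/0 -> H4 at depth 0
  lookup 130.175.3.157: bits 1000001010101111 walk d0:H4→d1:-→d2:-→d3:-→d4:-→d5:-→d6:-→d7:-→d8:-→d9:-→d10:-→d11:-→d12:-→d13:-→d14:-→d15:-→d16:H4 -> H4
  add 167.249.176.0/24 -> H0 at depth 24
  add 128.0.0.0/1 -> H2 at depth 1

== LOOKUPS ==
["H4","H6","H4"]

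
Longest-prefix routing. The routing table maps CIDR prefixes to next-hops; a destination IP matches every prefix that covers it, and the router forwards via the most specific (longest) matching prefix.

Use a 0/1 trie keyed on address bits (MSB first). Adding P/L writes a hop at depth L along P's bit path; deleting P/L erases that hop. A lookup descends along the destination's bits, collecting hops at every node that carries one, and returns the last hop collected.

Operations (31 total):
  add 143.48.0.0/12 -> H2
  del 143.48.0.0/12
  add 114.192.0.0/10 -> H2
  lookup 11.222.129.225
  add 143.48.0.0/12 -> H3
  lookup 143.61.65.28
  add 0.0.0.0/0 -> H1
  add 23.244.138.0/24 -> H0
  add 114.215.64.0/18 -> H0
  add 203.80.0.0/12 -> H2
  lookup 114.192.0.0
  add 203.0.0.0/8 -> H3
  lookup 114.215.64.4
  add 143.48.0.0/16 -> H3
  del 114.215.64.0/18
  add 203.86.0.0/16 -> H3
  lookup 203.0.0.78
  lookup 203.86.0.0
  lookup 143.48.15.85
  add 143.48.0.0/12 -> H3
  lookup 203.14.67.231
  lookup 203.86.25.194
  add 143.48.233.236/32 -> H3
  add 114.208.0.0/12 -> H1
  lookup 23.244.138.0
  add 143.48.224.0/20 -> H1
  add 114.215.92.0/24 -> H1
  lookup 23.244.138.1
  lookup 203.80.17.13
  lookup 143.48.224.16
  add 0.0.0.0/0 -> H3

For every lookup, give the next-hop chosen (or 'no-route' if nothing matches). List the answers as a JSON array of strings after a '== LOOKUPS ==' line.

Apply in order:
  + 143.48.0.0/12 (H2) depth=12
  - 143.48.0.0/12 clear@12
  + 114.192.0.0/10 (H2) depth=10
  Q 11.222.129.225: descend 0 ; hops seen [∅] ; pick no-route
  + 143.48.0.0/12 (H3) depth=12
  Q 143.61.65.28: descend 100011110011 ; hops seen [H3] ; pick H3
  + 0.0.0.0/0 (H1) depth=0
  + 23.244.138.0/24 (H0) depth=24
  + 114.215.64.0/18 (H0) depth=18
  + 203.80.0.0/12 (H2) depth=12
  Q 114.192.0.0: descend 01110010110 ; hops seen [H1,H2] ; pick H2
  + 203.0.0.0/8 (H3) depth=8
  Q 114.215.64.4: descend 011100101101011101 ; hops seen [H1,H2,H0] ; pick H0
  + 143.48.0.0/16 (H3) depth=16
  - 114.215.64.0/18 clear@18
  + 203.86.0.0/16 (H3) depth=16
  Q 203.0.0.78: descend 110010110 ; hops seen [H1,H3] ; pick H3
  Q 203.86.0.0: descend 1100101101010110 ; hops seen [H1,H3,H2,H3] ; pick H3
  Q 143.48.15.85: descend 1000111100110000 ; hops seen [H1,H3,H3] ; pick H3
  + 143.48.0.0/12 (H3) depth=12
  Q 203.14.67.231: descend 110010110 ; hops seen [H1,H3] ; pick H3
  Q 203.86.25.194: descend 1100101101010110 ; hops seen [H1,H3,H2,H3] ; pick H3
  + 143.48.233.236/32 (H3) depth=32
  + 114.208.0.0/12 (H1) depth=12
  Q 23.244.138.0: descend 000101111111010010001010 ; hops seen [H1,H0] ; pick H0
  + 143.48.224.0/20 (H1) depth=20
  + 114.215.92.0/24 (H1) depth=24
  Q 23.244.138.1: descend 000101111111010010001010 ; hops seen [H1,H0] ; pick H0
  Q 203.80.17.13: descend 1100101101010 ; hops seen [H1,H3,H2] ; pick H2
  Q 143.48.224.16: descend 10001111001100001110 ; hops seen [H1,H3,H3,H1] ; pick H1
  + 0.0.0.0/0 (H3) depth=0

== LOOKUPS ==
["no-route","H3","H2","H0","H3","H3","H3","H3","H3","H0","H0","H2","H1"]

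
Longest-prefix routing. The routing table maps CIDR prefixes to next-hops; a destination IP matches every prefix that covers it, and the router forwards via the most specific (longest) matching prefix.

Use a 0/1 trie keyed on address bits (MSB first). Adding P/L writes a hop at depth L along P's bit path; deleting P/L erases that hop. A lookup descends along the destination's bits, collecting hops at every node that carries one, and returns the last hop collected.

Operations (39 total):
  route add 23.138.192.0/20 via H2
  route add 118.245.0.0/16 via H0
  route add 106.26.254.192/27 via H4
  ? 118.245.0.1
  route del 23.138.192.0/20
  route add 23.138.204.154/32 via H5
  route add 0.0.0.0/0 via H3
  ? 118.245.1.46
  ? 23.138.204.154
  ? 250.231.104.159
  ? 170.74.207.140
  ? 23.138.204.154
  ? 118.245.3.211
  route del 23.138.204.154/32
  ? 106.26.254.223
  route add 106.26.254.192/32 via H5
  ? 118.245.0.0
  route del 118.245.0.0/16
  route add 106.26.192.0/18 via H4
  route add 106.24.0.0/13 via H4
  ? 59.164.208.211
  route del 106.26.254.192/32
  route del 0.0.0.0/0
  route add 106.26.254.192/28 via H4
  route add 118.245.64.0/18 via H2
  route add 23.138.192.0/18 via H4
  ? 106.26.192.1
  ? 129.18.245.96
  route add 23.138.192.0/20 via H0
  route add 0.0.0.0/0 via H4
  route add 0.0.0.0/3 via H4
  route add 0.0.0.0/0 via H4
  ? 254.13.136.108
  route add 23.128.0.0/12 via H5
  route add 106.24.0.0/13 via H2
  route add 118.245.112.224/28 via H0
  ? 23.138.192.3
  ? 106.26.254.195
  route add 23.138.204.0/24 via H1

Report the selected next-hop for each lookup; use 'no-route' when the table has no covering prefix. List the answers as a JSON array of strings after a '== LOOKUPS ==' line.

Apply in order:
  add 23.138.192.0/20 -> H2 at depth 20
  add 118.245.0.0/16 -> H0 at depth 16
  add 106.26.254.192/27 -> H4 at depth 27
  Q 118.245.0.1: descend 0111011011110101 ; hops seen [H0] ; pick H0
  - 23.138.192.0/20 clear@20
  add 23.138.204.154/32 -> H5 at depth 32
  add 0.0.0.0/0 -> H3 at depth 0
  Q 118.245.1.46: descend 0111011011110101 ; hops seen [H3,H0] ; pick H0
  Q 23.138.204.154: descend 00010111100010101100110010011010 ; hops seen [H3,H5] ; pick H5
  Q 250.231.104.159: descend ε ; hops seen [H3] ; pick H3
  Q 170.74.207.140: descend ε ; hops seen [H3] ; pick H3
  Q 23.138.204.154: descend 00010111100010101100110010011010 ; hops seen [H3,H5] ; pick H5
  Q 118.245.3.211: descend 0111011011110101 ; hops seen [H3,H0] ; pick H0
  - 23.138.204.154/32 clear@32
  Q 106.26.254.223: descend 011010100001101011111110110 ; hops seen [H3,H4] ; pick H4
  add 106.26.254.192/32 -> H5 at depth 32
  Q 118.245.0.0: descend 0111011011110101 ; hops seen [H3,H0] ; pick H0
  - 118.245.0.0/16 clear@16
  add 106.26.192.0/18 -> H4 at depth 18
  add 106.24.0.0/13 -> H4 at depth 13
  Q 59.164.208.211: descend 00 ; hops seen [H3] ; pick H3
  - 106.26.254.192/32 clear@32
  - 0.0.0.0/0 clear@0
  add 106.26.254.192/28 -> H4 at depth 28
  add 118.245.64.0/18 -> H2 at depth 18
  add 23.138.192.0/18 -> H4 at depth 18
  Q 106.26.192.1: descend 011010100001101011 ; hops seen [H4,H4] ; pick H4
  Q 129.18.245.96: descend ε ; hops seen [∅] ; pick no-route
  add 23.138.192.0/20 -> H0 at depth 20
  add 0.0.0.0/0 -> H4 at depth 0
  add 0.0.0.0/3 -> H4 at depth 3
  add 0.0.0.0/0 -> H4 at depth 0
  Q 254.13.136.108: descend ε ; hops seen [H4] ; pick H4
  add 23.128.0.0/12 -> H5 at depth 12
  add 106.24.0.0/13 -> H2 at depth 13
  add 118.245.112.224/28 -> H0 at depth 28
  Q 23.138.192.3: descend 00010111100010101100 ; hops seen [H4,H4,H5,H4,H0] ; pick H0
  Q 106.26.254.195: descend 011010100001101011111110110000 ; hops seen [H4,H2,H4,H4,H4] ; pick H4
  add 23.138.204.0/24 -> H1 at depth 24

== LOOKUPS ==
["H0","H0","H5","H3","H3","H5","H0","H4","H0","H3","H4","no-route","H4","H0","H4"]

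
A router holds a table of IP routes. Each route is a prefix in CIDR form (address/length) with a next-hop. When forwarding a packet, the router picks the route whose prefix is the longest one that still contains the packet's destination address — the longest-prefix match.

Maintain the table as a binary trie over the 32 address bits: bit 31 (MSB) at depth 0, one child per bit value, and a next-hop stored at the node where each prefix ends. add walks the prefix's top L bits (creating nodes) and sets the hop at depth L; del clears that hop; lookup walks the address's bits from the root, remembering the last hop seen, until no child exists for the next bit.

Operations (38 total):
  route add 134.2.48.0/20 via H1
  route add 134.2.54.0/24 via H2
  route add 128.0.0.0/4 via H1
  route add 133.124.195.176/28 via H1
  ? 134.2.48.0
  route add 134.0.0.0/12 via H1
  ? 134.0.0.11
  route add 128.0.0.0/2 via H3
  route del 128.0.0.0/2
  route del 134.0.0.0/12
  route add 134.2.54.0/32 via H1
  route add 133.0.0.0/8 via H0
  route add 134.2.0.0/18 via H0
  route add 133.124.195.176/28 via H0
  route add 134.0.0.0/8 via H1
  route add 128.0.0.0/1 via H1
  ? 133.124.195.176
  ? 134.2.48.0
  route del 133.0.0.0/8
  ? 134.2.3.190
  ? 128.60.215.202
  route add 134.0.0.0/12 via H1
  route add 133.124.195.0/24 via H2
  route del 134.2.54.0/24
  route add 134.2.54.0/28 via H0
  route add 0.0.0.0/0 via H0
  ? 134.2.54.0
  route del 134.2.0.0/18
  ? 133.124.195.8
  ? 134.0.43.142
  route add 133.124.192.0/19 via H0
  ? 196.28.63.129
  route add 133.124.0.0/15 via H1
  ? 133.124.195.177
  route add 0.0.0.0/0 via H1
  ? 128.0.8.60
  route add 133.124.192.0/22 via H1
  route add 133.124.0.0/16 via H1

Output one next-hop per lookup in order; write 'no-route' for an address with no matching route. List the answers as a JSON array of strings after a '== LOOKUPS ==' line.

Trace:
  add 134.2.48.0/20 -> H1 at depth 20
  add 134.2.54.0/24 -> H2 at depth 24
  add 128.0.0.0/4 -> H1 at depth 4
  add 133.124.195.176/28 -> H1 at depth 28
  lookup 134.2.48.0: bits 100001100000001000110 walk d0:-→d1:-→d2:-→d3:-→d4:H1→d5:-→d6:-→d7:-→d8:-→d9:-→d10:-→d11:-→d12:-→d13:-→d14:-→d15:-→d16:-→d17:-→d18:-→d19:-→d20:H1→d21:- -> H1
  add 134.0.0.0/12 -> H1 at depth 12
  lookup 134.0.0.11: bits 10000110000000 walk d0:-→d1:-→d2:-→d3:-→d4:H1→d5:-→d6:-→d7:-→d8:-→d9:-→d10:-→d11:-→d12:H1→d13:-→d14:- -> H1
  add 128.0.0.0/2 -> H3 at depth 2
  - 128.0.0.0/2 clear@2
  - 134.0.0.0/12 clear@12
  add 134.2.54.0/32 -> H1 at depth 32
  add 133.0.0.0/8 -> H0 at depth 8
  add 134.2.0.0/18 -> H0 at depth 18
  add 133.124.195.176/28 -> H0 at depth 28
  add 134.0.0.0/8 -> H1 at depth 8
  add 128.0.0.0/1 -> H1 at depth 1
  lookup 133.124.195.176: bits 1000010101111100110000111011 walk d0:-→d1:H1→d2:-→d3:-→d4:H1→d5:-→d6:-→d7:-→d8:H0→d9:-→d10:-→d11:-→d12:-→d13:-→d14:-→d15:-→d16:-→d17:-→d18:-→d19:-→d20:-→d21:-→d22:-→d23:-→d24:-→d25:-→d26:-→d27:-→d28:H0 -> H0
  lookup 134.2.48.0: bits 100001100000001000110 walk d0:-→d1:H1→d2:-→d3:-→d4:H1→d5:-→d6:-→d7:-→d8:H1→d9:-→d10:-→d11:-→d12:-→d13:-→d14:-→d15:-→d16:-→d17:-→d18:H0→d19:-→d20:H1→d21:- -> H1
  - 133.0.0.0/8 clear@8
  lookup 134.2.3.190: bits 100001100000001000 walk d0:-→d1:H1→d2:-→d3:-→d4:H1→d5:-→d6:-→d7:-→d8:H1→d9:-→d10:-→d11:-→d12:-→d13:-→d14:-→d15:-→d16:-→d17:-→d18:H0 -> H0
  lookup 128.60.215.202: bits 10000 walk d0:-→d1:H1→d2:-→d3:-→d4:H1→d5:- -> H1
  add 134.0.0.0/12 -> H1 at depth 12
  add 133.124.195.0/24 -> H2 at depth 24
  - 134.2.54.0/24 clear@24
  add 134.2.54.0/28 -> H0 at depth 28
  add 0.0.0.0/0 -> H0 at depth 0
  lookup 134.2.54.0: bits 10000110000000100011011000000000 walk d0:H0→d1:H1→d2:-→d3:-→d4:H1→d5:-→d6:-→d7:-→d8:H1→d9:-→d10:-→d11:-→d12:H1→d13:-→d14:-→d15:-→d16:-→d17:-→d18:H0→d19:-→d20:H1→d21:-→d22:-→d23:-→d24:-→d25:-→d26:-→d27:-→d28:H0→d29:-→d30:-→d31:-→d32:H1 -> H1
  - 134.2.0.0/18 clear@18
  lookup 133.124.195.8: bits 100001010111110011000011 walk d0:H0→d1:H1→d2:-→d3:-→d4:H1→d5:-→d6:-→d7:-→d8:-→d9:-→d10:-→d11:-→d12:-→d13:-→d14:-→d15:-→d16:-→d17:-→d18:-→d19:-→d20:-→d21:-→d22:-→d23:-→d24:H2 -> H2
  lookup 134.0.43.142: bits 10000110000000 walk d0:H0→d1:H1→d2:-→d3:-→d4:H1→d5:-→d6:-→d7:-→d8:H1→d9:-→d10:-→d11:-→d12:H1→d13:-→d14:- -> H1
  add 133.124.192.0/19 -> H0 at depth 19
  lookup 196.28.63.129: bits 1 walk d0:H0→d1:H1 -> H1
  add 133.124.0.0/15 -> H1 at depth 15
  lookup 133.124.195.177: bits 1000010101111100110000111011 walk d0:H0→d1:H1→d2:-→d3:-→d4:H1→d5:-→d6:-→d7:-→d8:-→d9:-→d10:-→d11:-→d12:-→d13:-→d14:-→d15:H1→d16:-→d17:-→d18:-→d19:H0→d20:-→d21:-→d22:-→d23:-→d24:H2→d25:-→d26:-→d27:-→d28:H0 -> H0
  add 0.0.0.0/0 -> H1 at depth 0
  lookup 128.0.8.60: bits 10000 walk d0:H1→d1:H1→d2:-→d3:-→d4:H1→d5:- -> H1
  add 133.124.192.0/22 -> H1 at depth 22
  add 133.124.0.0/16 -> H1 at depth 16

== LOOKUPS ==
["H1","H1","H0","H1","H0","H1","H1","H2","H1","H1","H0","H1"]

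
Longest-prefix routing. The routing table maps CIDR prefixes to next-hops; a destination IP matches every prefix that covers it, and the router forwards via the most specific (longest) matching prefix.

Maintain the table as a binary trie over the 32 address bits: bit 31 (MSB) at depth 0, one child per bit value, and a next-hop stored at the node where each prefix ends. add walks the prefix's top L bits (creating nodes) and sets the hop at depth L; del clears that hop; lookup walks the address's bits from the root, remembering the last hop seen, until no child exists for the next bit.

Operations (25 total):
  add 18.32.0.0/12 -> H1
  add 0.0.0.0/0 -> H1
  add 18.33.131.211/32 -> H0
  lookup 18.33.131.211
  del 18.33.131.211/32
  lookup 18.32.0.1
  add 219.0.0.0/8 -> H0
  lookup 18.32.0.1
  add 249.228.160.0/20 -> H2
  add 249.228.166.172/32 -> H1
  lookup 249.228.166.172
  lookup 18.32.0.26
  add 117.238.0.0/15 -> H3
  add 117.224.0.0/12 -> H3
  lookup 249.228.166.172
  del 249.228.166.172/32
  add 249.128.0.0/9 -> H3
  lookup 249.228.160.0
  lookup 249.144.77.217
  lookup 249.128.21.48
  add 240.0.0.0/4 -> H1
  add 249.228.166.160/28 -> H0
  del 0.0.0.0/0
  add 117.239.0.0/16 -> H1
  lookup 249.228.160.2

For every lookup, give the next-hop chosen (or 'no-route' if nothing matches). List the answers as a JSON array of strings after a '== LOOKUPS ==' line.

Apply in order:
  + 18.32.0.0/12 (H1) depth=12
  + 0.0.0.0/0 (H1) depth=0
  + 18.33.131.211/32 (H0) depth=32
  lookup 18.33.131.211: bits 00010010001000011000001111010011 walk d0:H1→d1:-→d2:-→d3:-→d4:-→d5:-→d6:-→d7:-→d8:-→d9:-→d10:-→d11:-→d12:H1→d13:-→d14:-→d15:-→d16:-→d17:-→d18:-→d19:-→d20:-→d21:-→d22:-→d23:-→d24:-→d25:-→d26:-→d27:-→d28:-→d29:-→d30:-→d31:-→d32:H0 -> H0
  - 18.33.131.211/32 clear@32
  lookup 18.32.0.1: bits 000100100010000 walk d0:H1→d1:-→d2:-→d3:-→d4:-→d5:-→d6:-→d7:-→d8:-→d9:-→d10:-→d11:-→d12:H1→d13:-→d14:-→d15:- -> H1
  + 219.0.0.0/8 (H0) depth=8
  lookup 18.32.0.1: bits 000100100010000 walk d0:H1→d1:-→d2:-→d3:-→d4:-→d5:-→d6:-→d7:-→d8:-→d9:-→d10:-→d11:-→d12:H1→d13:-→d14:-→d15:- -> H1
  + 249.228.160.0/20 (H2) depth=20
  + 249.228.166.172/32 (H1) depth=32
  lookup 249.228.166.172: bits 11111001111001001010011010101100 walk d0:H1→d1:-→d2:-→d3:-→d4:-→d5:-→d6:-→d7:-→d8:-→d9:-→d10:-→d11:-→d12:-→d13:-→d14:-→d15:-→d16:-→d17:-→d18:-→d19:-→d20:H2→d21:-→d22:-→d23:-→d24:-→d25:-→d26:-→d27:-→d28:-→d29:-→d30:-→d31:-→d32:H1 -> H1
  lookup 18.32.0.26: bits 000100100010000 walk d0:H1→d1:-→d2:-→d3:-→d4:-→d5:-→d6:-→d7:-→d8:-→d9:-→d10:-→d11:-→d12:H1→d13:-→d14:-→d15:- -> H1
  + 117.238.0.0/15 (H3) depth=15
  + 117.224.0.0/12 (H3) depth=12
  lookup 249.228.166.172: bits 11111001111001001010011010101100 walk d0:H1→d1:-→d2:-→d3:-→d4:-→d5:-→d6:-→d7:-→d8:-→d9:-→d10:-→d11:-→d12:-→d13:-→d14:-→d15:-→d16:-→d17:-→d18:-→d19:-→d20:H2→d21:-→d22:-→d23:-→d24:-→d25:-→d26:-→d27:-→d28:-→d29:-→d30:-→d31:-→d32:H1 -> H1
  - 249.228.166.172/32 clear@32
  + 249.128.0.0/9 (H3) depth=9
  lookup 249.228.160.0: bits 111110011110010010100 walk d0:H1→d1:-→d2:-→d3:-→d4:-→d5:-→d6:-→d7:-→d8:-→d9:H3→d10:-→d11:-→d12:-→d13:-→d14:-→d15:-→d16:-→d17:-→d18:-→d19:-→d20:H2→d21:- -> H2
  lookup 249.144.77.217: bits 111110011 walk d0:H1→d1:-→d2:-→d3:-→d4:-→d5:-→d6:-→d7:-→d8:-→d9:H3 -> H3
  lookup 249.128.21.48: bits 111110011 walk d0:H1→d1:-→d2:-→d3:-→d4:-→d5:-→d6:-→d7:-→d8:-→d9:H3 -> H3
  + 240.0.0.0/4 (H1) depth=4
  + 249.228.166.160/28 (H0) depth=28
  - 0.0.0.0/0 clear@0
  + 117.239.0.0/16 (H1) depth=16
  lookup 249.228.160.2: bits 111110011110010010100 walk d0:-→d1:-→d2:-→d3:-→d4:H1→d5:-→d6:-→d7:-→d8:-→d9:H3→d10:-→d11:-→d12:-→d13:-→d14:-→d15:-→d16:-→d17:-→d18:-→d19:-→d20:H2→d21:- -> H2

== LOOKUPS ==
["H0","H1","H1","H1","H1","H1","H2","H3","H3","H2"]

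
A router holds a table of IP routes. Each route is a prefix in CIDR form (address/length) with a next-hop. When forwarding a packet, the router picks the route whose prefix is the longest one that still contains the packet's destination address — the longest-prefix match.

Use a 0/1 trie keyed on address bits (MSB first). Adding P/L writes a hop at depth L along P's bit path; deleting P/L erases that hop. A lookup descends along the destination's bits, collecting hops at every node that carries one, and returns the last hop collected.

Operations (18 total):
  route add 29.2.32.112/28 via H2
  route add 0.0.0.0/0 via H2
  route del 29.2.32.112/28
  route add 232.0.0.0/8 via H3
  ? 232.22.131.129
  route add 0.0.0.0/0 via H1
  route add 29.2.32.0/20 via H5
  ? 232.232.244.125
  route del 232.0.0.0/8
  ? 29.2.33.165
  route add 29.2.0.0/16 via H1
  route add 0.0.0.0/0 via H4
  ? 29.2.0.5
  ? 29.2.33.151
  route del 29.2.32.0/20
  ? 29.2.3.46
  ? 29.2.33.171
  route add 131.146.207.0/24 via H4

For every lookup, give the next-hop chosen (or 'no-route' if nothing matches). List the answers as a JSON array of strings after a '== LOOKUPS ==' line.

Trace:
  add 29.2.32.112/28 -> H2 at depth 28
  add 0.0.0.0/0 -> H2 at depth 0
  - 29.2.32.112/28 clear@28
  add 232.0.0.0/8 -> H3 at depth 8
  Q 232.22.131.129: descend 11101000 ; hops seen [H2,H3] ; pick H3
  add 0.0.0.0/0 -> H1 at depth 0
  add 29.2.32.0/20 -> H5 at depth 20
  Q 232.232.244.125: descend 11101000 ; hops seen [H1,H3] ; pick H3
  - 232.0.0.0/8 clear@8
  Q 29.2.33.165: descend 00011101000000100010000 ; hops seen [H1,H5] ; pick H5
  add 29.2.0.0/16 -> H1 at depth 16
  add 0.0.0.0/0 -> H4 at depth 0
  Q 29.2.0.5: descend 000111010000001000 ; hops seen [H4,H1] ; pick H1
  Q 29.2.33.151: descend 00011101000000100010000 ; hops seen [H4,H1,H5] ; pick H5
  - 29.2.32.0/20 clear@20
  Q 29.2.3.46: descend 000111010000001000 ; hops seen [H4,H1] ; pick H1
  Q 29.2.33.171: descend 00011101000000100010000 ; hops seen [H4,H1] ; pick H1
  add 131.146.207.0/24 -> H4 at depth 24

== LOOKUPS ==
["H3","H3","H5","H1","H5","H1","H1"]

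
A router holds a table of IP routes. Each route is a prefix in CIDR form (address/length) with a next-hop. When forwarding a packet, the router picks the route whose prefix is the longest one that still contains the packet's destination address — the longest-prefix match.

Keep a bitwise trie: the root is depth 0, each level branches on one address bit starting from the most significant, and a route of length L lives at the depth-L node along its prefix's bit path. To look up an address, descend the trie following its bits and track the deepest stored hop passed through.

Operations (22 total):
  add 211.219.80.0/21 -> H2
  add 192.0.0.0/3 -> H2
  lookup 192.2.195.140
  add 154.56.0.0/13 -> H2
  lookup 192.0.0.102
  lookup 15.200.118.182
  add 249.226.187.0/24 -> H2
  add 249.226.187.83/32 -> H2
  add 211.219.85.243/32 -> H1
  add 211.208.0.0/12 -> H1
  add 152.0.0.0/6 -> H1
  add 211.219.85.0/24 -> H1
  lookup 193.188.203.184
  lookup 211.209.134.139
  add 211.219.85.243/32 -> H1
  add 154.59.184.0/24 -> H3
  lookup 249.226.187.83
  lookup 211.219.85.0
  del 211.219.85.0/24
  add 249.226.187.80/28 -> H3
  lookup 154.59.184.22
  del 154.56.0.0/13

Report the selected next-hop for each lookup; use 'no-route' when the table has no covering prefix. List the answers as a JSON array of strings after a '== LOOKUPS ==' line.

Process each operation:
  add 211.219.80.0/21 -> H2 at depth 21
  add 192.0.0.0/3 -> H2 at depth 3
  Q 192.2.195.140: descend 110 ; hops seen [H2] ; pick H2
  add 154.56.0.0/13 -> H2 at depth 13
  Q 192.0.0.102: descend 110 ; hops seen [H2] ; pick H2
  Q 15.200.118.182: descend ε ; hops seen [∅] ; pick no-route
  add 249.226.187.0/24 -> H2 at depth 24
  add 249.226.187.83/32 -> H2 at depth 32
  add 211.219.85.243/32 -> H1 at depth 32
  add 211.208.0.0/12 -> H1 at depth 12
  add 152.0.0.0/6 -> H1 at depth 6
  add 211.219.85.0/24 -> H1 at depth 24
  Q 193.188.203.184: descend 110 ; hops seen [H2] ; pick H2
  Q 211.209.134.139: descend 110100111101 ; hops seen [H2,H1] ; pick H1
  add 211.219.85.243/32 -> H1 at depth 32
  add 154.59.184.0/24 -> H3 at depth 24
  Q 249.226.187.83: descend 11111001111000101011101101010011 ; hops seen [H2,H2] ; pick H2
  Q 211.219.85.0: descend 110100111101101101010101 ; hops seen [H2,H1,H2,H1] ; pick H1
  - 211.219.85.0/24 clear@24
  add 249.226.187.80/28 -> H3 at depth 28
  Q 154.59.184.22: descend 100110100011101110111000 ; hops seen [H1,H2,H3] ; pick H3
  - 154.56.0.0/13 clear@13

== LOOKUPS ==
["H2","H2","no-route","H2","H1","H2","H1","H3"]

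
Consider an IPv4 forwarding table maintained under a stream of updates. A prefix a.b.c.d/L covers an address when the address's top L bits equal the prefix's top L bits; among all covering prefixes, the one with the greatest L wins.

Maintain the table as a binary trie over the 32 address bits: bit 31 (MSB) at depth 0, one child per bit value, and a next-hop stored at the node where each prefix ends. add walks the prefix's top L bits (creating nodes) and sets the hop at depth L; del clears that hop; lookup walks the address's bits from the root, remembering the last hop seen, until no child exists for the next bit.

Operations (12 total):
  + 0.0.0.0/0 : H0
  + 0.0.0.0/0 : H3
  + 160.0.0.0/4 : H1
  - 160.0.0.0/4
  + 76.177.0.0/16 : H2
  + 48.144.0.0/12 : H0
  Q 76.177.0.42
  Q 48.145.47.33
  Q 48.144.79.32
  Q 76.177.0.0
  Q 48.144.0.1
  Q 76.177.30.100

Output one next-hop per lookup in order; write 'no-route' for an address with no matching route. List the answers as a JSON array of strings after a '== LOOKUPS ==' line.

Trace:
  + 0.0.0.0/0 (H0) depth=0
  + 0.0.0.0/0 (H3) depth=0
  + 160.0.0.0/4 (H1) depth=4
  del 160.0.0.0/4 (clear depth 4)
  + 76.177.0.0/16 (H2) depth=16
  + 48.144.0.0/12 (H0) depth=12
  Q 76.177.0.42: descend 0100110010110001 ; hops seen [H3,H2] ; pick H2
  Q 48.145.47.33: descend 001100001001 ; hops seen [H3,H0] ; pick H0
  Q 48.144.79.32: descend 001100001001 ; hops seen [H3,H0] ; pick H0
  Q 76.177.0.0: descend 0100110010110001 ; hops seen [H3,H2] ; pick H2
  Q 48.144.0.1: descend 001100001001 ; hops seen [H3,H0] ; pick H0
  Q 76.177.30.100: descend 0100110010110001 ; hops seen [H3,H2] ; pick H2

== LOOKUPS ==
["H2","H0","H0","H2","H0","H2"]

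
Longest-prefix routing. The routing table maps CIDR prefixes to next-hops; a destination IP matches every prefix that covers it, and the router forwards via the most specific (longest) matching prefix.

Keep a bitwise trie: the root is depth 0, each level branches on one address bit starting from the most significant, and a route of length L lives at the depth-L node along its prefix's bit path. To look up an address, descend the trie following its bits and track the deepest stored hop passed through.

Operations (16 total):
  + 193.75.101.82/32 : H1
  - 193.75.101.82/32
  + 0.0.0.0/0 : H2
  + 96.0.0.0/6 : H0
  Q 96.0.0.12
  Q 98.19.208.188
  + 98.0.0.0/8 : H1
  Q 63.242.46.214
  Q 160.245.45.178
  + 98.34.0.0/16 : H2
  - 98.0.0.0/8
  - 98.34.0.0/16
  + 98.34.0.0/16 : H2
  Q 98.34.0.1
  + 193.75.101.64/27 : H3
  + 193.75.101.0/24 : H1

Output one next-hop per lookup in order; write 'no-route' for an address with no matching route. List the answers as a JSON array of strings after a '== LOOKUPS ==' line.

Trace:
  + 193.75.101.82/32 (H1) depth=32
  - 193.75.101.82/32 clear@32
  + 0.0.0.0/0 (H2) depth=0
  + 96.0.0.0/6 (H0) depth=6
  lookup 96.0.0.12: bits 011000 walk d0:H2→d1:-→d2:-→d3:-→d4:-→d5:-→d6:H0 -> H0
  lookup 98.19.208.188: bits 011000 walk d0:H2→d1:-→d2:-→d3:-→d4:-→d5:-→d6:H0 -> H0
  + 98.0.0.0/8 (H1) depth=8
  lookup 63.242.46.214: bits 0 walk d0:H2→d1:- -> H2
  lookup 160.245.45.178: bits 1 walk d0:H2→d1:- -> H2
  + 98.34.0.0/16 (H2) depth=16
  - 98.0.0.0/8 clear@8
  - 98.34.0.0/16 clear@16
  + 98.34.0.0/16 (H2) depth=16
  lookup 98.34.0.1: bits 0110001000100010 walk d0:H2→d1:-→d2:-→d3:-→d4:-→d5:-→d6:H0→d7:-→d8:-→d9:-→d10:-→d11:-→d12:-→d13:-→d14:-→d15:-→d16:H2 -> H2
  + 193.75.101.64/27 (H3) depth=27
  + 193.75.101.0/24 (H1) depth=24

== LOOKUPS ==
["H0","H0","H2","H2","H2"]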